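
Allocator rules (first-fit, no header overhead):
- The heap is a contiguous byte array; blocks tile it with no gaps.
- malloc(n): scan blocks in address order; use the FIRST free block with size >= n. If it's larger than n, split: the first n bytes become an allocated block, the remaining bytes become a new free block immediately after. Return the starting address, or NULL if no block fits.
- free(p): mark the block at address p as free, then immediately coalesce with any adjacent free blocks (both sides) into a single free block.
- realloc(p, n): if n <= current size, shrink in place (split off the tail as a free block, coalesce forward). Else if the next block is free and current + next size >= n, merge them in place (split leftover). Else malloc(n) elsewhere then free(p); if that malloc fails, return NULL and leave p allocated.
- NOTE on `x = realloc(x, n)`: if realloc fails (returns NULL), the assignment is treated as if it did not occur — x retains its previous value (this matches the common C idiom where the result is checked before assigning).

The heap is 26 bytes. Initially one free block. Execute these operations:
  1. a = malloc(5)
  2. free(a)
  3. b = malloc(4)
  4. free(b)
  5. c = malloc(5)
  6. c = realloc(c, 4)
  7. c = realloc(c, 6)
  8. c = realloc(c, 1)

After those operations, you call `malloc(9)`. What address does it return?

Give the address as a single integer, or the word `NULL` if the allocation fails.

Op 1: a = malloc(5) -> a = 0; heap: [0-4 ALLOC][5-25 FREE]
Op 2: free(a) -> (freed a); heap: [0-25 FREE]
Op 3: b = malloc(4) -> b = 0; heap: [0-3 ALLOC][4-25 FREE]
Op 4: free(b) -> (freed b); heap: [0-25 FREE]
Op 5: c = malloc(5) -> c = 0; heap: [0-4 ALLOC][5-25 FREE]
Op 6: c = realloc(c, 4) -> c = 0; heap: [0-3 ALLOC][4-25 FREE]
Op 7: c = realloc(c, 6) -> c = 0; heap: [0-5 ALLOC][6-25 FREE]
Op 8: c = realloc(c, 1) -> c = 0; heap: [0-0 ALLOC][1-25 FREE]
malloc(9): first-fit scan over [0-0 ALLOC][1-25 FREE] -> 1

Answer: 1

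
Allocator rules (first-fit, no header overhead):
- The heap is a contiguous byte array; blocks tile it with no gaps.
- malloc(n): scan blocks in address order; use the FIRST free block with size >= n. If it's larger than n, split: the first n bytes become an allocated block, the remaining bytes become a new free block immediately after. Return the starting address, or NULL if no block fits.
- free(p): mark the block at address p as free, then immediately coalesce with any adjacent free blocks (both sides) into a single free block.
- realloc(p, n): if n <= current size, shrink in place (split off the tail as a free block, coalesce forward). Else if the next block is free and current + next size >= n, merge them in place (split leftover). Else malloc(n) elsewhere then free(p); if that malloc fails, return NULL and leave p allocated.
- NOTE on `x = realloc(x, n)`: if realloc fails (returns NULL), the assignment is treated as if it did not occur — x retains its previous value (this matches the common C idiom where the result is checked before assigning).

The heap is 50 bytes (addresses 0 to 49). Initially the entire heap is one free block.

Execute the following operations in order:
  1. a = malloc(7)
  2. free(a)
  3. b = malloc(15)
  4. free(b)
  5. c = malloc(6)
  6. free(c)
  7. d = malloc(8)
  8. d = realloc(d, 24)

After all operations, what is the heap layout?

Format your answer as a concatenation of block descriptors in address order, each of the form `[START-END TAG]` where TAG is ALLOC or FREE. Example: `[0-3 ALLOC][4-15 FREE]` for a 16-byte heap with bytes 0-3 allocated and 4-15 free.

Op 1: a = malloc(7) -> a = 0; heap: [0-6 ALLOC][7-49 FREE]
Op 2: free(a) -> (freed a); heap: [0-49 FREE]
Op 3: b = malloc(15) -> b = 0; heap: [0-14 ALLOC][15-49 FREE]
Op 4: free(b) -> (freed b); heap: [0-49 FREE]
Op 5: c = malloc(6) -> c = 0; heap: [0-5 ALLOC][6-49 FREE]
Op 6: free(c) -> (freed c); heap: [0-49 FREE]
Op 7: d = malloc(8) -> d = 0; heap: [0-7 ALLOC][8-49 FREE]
Op 8: d = realloc(d, 24) -> d = 0; heap: [0-23 ALLOC][24-49 FREE]

Answer: [0-23 ALLOC][24-49 FREE]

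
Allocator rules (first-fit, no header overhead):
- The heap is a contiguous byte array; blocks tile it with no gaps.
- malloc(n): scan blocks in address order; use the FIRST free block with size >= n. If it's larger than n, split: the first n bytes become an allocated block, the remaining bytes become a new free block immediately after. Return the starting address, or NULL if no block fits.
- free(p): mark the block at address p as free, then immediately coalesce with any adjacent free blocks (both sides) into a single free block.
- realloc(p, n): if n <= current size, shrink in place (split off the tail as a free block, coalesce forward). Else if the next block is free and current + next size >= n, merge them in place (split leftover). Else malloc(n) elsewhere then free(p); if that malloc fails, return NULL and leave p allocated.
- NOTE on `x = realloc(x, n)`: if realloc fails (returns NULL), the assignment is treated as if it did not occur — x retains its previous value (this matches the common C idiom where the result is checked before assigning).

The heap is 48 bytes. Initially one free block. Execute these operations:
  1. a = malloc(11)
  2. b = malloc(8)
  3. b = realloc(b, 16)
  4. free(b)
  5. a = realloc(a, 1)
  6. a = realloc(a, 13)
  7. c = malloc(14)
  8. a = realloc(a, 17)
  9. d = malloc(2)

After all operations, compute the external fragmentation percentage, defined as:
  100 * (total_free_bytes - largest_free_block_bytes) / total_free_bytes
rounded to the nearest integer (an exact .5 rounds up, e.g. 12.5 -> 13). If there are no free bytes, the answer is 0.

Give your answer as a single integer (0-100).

Op 1: a = malloc(11) -> a = 0; heap: [0-10 ALLOC][11-47 FREE]
Op 2: b = malloc(8) -> b = 11; heap: [0-10 ALLOC][11-18 ALLOC][19-47 FREE]
Op 3: b = realloc(b, 16) -> b = 11; heap: [0-10 ALLOC][11-26 ALLOC][27-47 FREE]
Op 4: free(b) -> (freed b); heap: [0-10 ALLOC][11-47 FREE]
Op 5: a = realloc(a, 1) -> a = 0; heap: [0-0 ALLOC][1-47 FREE]
Op 6: a = realloc(a, 13) -> a = 0; heap: [0-12 ALLOC][13-47 FREE]
Op 7: c = malloc(14) -> c = 13; heap: [0-12 ALLOC][13-26 ALLOC][27-47 FREE]
Op 8: a = realloc(a, 17) -> a = 27; heap: [0-12 FREE][13-26 ALLOC][27-43 ALLOC][44-47 FREE]
Op 9: d = malloc(2) -> d = 0; heap: [0-1 ALLOC][2-12 FREE][13-26 ALLOC][27-43 ALLOC][44-47 FREE]
Free blocks: [11 4] total_free=15 largest=11 -> 100*(15-11)/15 = 400/15 ≈ 26.667 -> rounds to 27

Answer: 27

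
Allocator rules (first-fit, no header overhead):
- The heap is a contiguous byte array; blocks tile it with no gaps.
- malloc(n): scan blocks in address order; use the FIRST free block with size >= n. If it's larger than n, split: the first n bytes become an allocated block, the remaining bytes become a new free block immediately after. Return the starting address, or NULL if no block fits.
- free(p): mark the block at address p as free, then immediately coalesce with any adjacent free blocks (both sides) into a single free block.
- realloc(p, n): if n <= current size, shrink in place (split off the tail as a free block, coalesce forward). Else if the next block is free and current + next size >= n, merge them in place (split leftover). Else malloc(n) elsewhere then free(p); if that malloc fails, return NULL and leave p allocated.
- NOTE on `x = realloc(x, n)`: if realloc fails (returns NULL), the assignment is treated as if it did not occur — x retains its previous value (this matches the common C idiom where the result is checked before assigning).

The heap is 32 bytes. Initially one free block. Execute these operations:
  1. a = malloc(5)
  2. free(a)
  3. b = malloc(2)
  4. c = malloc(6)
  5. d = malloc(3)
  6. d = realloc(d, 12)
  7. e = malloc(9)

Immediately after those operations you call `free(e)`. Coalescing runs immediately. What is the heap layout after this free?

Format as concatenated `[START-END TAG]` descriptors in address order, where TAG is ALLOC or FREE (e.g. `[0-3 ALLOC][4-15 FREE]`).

Answer: [0-1 ALLOC][2-7 ALLOC][8-19 ALLOC][20-31 FREE]

Derivation:
Op 1: a = malloc(5) -> a = 0; heap: [0-4 ALLOC][5-31 FREE]
Op 2: free(a) -> (freed a); heap: [0-31 FREE]
Op 3: b = malloc(2) -> b = 0; heap: [0-1 ALLOC][2-31 FREE]
Op 4: c = malloc(6) -> c = 2; heap: [0-1 ALLOC][2-7 ALLOC][8-31 FREE]
Op 5: d = malloc(3) -> d = 8; heap: [0-1 ALLOC][2-7 ALLOC][8-10 ALLOC][11-31 FREE]
Op 6: d = realloc(d, 12) -> d = 8; heap: [0-1 ALLOC][2-7 ALLOC][8-19 ALLOC][20-31 FREE]
Op 7: e = malloc(9) -> e = 20; heap: [0-1 ALLOC][2-7 ALLOC][8-19 ALLOC][20-28 ALLOC][29-31 FREE]
free(e): e = 20 -> block [20-28 ALLOC]; mark free, coalesce with adjacent free neighbors -> [0-1 ALLOC][2-7 ALLOC][8-19 ALLOC][20-31 FREE]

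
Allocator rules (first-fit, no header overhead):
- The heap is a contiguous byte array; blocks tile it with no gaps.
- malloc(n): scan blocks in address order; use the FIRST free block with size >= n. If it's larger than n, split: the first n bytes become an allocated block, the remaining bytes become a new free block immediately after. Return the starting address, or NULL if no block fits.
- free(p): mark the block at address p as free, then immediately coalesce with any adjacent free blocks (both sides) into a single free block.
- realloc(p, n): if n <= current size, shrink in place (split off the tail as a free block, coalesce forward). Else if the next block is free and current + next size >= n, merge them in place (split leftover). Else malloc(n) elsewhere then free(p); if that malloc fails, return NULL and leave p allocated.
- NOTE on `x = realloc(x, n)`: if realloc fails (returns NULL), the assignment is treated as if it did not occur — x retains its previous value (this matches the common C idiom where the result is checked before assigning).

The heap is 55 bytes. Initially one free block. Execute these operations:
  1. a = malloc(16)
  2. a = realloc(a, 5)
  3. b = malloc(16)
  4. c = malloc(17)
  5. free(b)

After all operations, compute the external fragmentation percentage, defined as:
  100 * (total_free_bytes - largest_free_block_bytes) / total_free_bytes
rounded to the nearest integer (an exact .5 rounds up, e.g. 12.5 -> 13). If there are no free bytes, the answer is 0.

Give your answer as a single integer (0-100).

Answer: 48

Derivation:
Op 1: a = malloc(16) -> a = 0; heap: [0-15 ALLOC][16-54 FREE]
Op 2: a = realloc(a, 5) -> a = 0; heap: [0-4 ALLOC][5-54 FREE]
Op 3: b = malloc(16) -> b = 5; heap: [0-4 ALLOC][5-20 ALLOC][21-54 FREE]
Op 4: c = malloc(17) -> c = 21; heap: [0-4 ALLOC][5-20 ALLOC][21-37 ALLOC][38-54 FREE]
Op 5: free(b) -> (freed b); heap: [0-4 ALLOC][5-20 FREE][21-37 ALLOC][38-54 FREE]
Free blocks: [16 17] total_free=33 largest=17 -> 100*(33-17)/33 = 1600/33 ≈ 48.485 -> rounds to 48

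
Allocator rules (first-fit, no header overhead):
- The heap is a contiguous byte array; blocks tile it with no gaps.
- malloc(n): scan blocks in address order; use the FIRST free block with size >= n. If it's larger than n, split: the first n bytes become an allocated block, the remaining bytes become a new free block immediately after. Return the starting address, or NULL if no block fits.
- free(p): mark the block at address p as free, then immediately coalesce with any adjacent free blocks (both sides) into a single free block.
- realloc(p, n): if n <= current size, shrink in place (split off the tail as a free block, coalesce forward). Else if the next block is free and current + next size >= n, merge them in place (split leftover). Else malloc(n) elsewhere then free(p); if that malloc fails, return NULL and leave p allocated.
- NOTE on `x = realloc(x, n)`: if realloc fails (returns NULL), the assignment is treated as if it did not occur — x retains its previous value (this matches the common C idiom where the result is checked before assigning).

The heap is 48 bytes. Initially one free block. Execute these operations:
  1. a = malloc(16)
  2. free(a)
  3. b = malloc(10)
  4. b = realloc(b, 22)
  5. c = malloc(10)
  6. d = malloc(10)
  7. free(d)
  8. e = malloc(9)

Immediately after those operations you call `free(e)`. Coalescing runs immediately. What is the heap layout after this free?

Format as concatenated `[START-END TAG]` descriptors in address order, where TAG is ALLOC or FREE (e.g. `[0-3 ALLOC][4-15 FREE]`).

Answer: [0-21 ALLOC][22-31 ALLOC][32-47 FREE]

Derivation:
Op 1: a = malloc(16) -> a = 0; heap: [0-15 ALLOC][16-47 FREE]
Op 2: free(a) -> (freed a); heap: [0-47 FREE]
Op 3: b = malloc(10) -> b = 0; heap: [0-9 ALLOC][10-47 FREE]
Op 4: b = realloc(b, 22) -> b = 0; heap: [0-21 ALLOC][22-47 FREE]
Op 5: c = malloc(10) -> c = 22; heap: [0-21 ALLOC][22-31 ALLOC][32-47 FREE]
Op 6: d = malloc(10) -> d = 32; heap: [0-21 ALLOC][22-31 ALLOC][32-41 ALLOC][42-47 FREE]
Op 7: free(d) -> (freed d); heap: [0-21 ALLOC][22-31 ALLOC][32-47 FREE]
Op 8: e = malloc(9) -> e = 32; heap: [0-21 ALLOC][22-31 ALLOC][32-40 ALLOC][41-47 FREE]
free(e): e = 32 -> block [32-40 ALLOC]; mark free, coalesce with adjacent free neighbors -> [0-21 ALLOC][22-31 ALLOC][32-47 FREE]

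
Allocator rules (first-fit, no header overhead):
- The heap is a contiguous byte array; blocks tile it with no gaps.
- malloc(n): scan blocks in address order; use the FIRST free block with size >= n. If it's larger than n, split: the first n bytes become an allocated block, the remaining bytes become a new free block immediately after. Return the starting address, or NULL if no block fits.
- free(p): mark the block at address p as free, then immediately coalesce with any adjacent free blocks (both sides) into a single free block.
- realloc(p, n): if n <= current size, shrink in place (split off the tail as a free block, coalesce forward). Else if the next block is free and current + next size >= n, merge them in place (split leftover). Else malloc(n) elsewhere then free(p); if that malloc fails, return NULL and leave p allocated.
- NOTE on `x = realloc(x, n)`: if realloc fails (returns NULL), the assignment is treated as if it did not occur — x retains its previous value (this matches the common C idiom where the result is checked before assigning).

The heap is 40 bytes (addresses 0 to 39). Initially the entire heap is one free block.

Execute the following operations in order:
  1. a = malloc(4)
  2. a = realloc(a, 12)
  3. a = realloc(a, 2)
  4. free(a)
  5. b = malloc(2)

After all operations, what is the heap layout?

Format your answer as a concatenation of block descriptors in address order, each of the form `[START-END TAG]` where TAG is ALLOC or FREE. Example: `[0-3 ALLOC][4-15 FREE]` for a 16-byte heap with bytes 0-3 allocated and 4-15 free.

Answer: [0-1 ALLOC][2-39 FREE]

Derivation:
Op 1: a = malloc(4) -> a = 0; heap: [0-3 ALLOC][4-39 FREE]
Op 2: a = realloc(a, 12) -> a = 0; heap: [0-11 ALLOC][12-39 FREE]
Op 3: a = realloc(a, 2) -> a = 0; heap: [0-1 ALLOC][2-39 FREE]
Op 4: free(a) -> (freed a); heap: [0-39 FREE]
Op 5: b = malloc(2) -> b = 0; heap: [0-1 ALLOC][2-39 FREE]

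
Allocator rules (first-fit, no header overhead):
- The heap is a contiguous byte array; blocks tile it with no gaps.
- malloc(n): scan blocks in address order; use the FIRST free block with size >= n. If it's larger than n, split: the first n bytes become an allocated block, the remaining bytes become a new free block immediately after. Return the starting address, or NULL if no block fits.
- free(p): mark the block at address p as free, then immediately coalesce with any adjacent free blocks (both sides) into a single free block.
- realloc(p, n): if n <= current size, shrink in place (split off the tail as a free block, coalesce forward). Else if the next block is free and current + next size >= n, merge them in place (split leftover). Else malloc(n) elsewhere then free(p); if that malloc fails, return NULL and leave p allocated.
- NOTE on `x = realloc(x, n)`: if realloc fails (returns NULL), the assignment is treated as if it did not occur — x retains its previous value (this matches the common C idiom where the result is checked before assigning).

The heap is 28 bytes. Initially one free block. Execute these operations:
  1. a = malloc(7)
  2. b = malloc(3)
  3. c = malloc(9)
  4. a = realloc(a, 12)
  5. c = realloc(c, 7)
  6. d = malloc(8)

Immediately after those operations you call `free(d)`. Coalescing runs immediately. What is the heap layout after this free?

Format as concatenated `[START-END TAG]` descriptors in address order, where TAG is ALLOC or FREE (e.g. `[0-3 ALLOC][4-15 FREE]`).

Answer: [0-6 ALLOC][7-9 ALLOC][10-16 ALLOC][17-27 FREE]

Derivation:
Op 1: a = malloc(7) -> a = 0; heap: [0-6 ALLOC][7-27 FREE]
Op 2: b = malloc(3) -> b = 7; heap: [0-6 ALLOC][7-9 ALLOC][10-27 FREE]
Op 3: c = malloc(9) -> c = 10; heap: [0-6 ALLOC][7-9 ALLOC][10-18 ALLOC][19-27 FREE]
Op 4: a = realloc(a, 12) -> NULL (a unchanged); heap: [0-6 ALLOC][7-9 ALLOC][10-18 ALLOC][19-27 FREE]
Op 5: c = realloc(c, 7) -> c = 10; heap: [0-6 ALLOC][7-9 ALLOC][10-16 ALLOC][17-27 FREE]
Op 6: d = malloc(8) -> d = 17; heap: [0-6 ALLOC][7-9 ALLOC][10-16 ALLOC][17-24 ALLOC][25-27 FREE]
free(d): d = 17 -> block [17-24 ALLOC]; mark free, coalesce with adjacent free neighbors -> [0-6 ALLOC][7-9 ALLOC][10-16 ALLOC][17-27 FREE]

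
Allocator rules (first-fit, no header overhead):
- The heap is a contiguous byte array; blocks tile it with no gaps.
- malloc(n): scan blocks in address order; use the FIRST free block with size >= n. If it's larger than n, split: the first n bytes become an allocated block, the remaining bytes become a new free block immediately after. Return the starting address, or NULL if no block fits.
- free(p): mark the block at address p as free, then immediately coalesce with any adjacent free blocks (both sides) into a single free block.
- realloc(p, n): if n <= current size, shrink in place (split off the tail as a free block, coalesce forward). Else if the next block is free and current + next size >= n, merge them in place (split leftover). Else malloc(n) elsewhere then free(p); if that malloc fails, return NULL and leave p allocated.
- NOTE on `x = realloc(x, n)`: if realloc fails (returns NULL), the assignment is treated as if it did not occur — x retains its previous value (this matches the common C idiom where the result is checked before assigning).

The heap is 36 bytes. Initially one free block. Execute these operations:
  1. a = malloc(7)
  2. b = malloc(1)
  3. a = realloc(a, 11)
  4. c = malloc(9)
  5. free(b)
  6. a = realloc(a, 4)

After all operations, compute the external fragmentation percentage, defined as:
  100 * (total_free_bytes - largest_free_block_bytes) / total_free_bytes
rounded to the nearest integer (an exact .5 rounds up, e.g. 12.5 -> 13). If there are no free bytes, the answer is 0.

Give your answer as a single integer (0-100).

Op 1: a = malloc(7) -> a = 0; heap: [0-6 ALLOC][7-35 FREE]
Op 2: b = malloc(1) -> b = 7; heap: [0-6 ALLOC][7-7 ALLOC][8-35 FREE]
Op 3: a = realloc(a, 11) -> a = 8; heap: [0-6 FREE][7-7 ALLOC][8-18 ALLOC][19-35 FREE]
Op 4: c = malloc(9) -> c = 19; heap: [0-6 FREE][7-7 ALLOC][8-18 ALLOC][19-27 ALLOC][28-35 FREE]
Op 5: free(b) -> (freed b); heap: [0-7 FREE][8-18 ALLOC][19-27 ALLOC][28-35 FREE]
Op 6: a = realloc(a, 4) -> a = 8; heap: [0-7 FREE][8-11 ALLOC][12-18 FREE][19-27 ALLOC][28-35 FREE]
Free blocks: [8 7 8] total_free=23 largest=8 -> 100*(23-8)/23 = 1500/23 ≈ 65.217 -> rounds to 65

Answer: 65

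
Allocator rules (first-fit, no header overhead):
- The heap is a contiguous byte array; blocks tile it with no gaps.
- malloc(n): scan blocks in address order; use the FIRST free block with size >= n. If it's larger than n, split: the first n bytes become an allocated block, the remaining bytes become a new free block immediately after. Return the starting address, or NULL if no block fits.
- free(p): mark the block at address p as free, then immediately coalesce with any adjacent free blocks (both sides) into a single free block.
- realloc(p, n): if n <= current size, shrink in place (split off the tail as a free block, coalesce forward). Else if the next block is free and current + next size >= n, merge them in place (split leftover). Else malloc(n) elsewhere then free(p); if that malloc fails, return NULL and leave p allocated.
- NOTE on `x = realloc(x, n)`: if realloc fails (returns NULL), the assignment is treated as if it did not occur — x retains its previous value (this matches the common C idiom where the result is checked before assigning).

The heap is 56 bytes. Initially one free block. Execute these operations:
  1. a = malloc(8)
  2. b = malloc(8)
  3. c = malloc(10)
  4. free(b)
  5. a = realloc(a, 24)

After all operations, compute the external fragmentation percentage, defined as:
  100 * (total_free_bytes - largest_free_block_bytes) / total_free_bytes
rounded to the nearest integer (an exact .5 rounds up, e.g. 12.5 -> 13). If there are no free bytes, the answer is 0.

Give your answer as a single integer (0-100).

Op 1: a = malloc(8) -> a = 0; heap: [0-7 ALLOC][8-55 FREE]
Op 2: b = malloc(8) -> b = 8; heap: [0-7 ALLOC][8-15 ALLOC][16-55 FREE]
Op 3: c = malloc(10) -> c = 16; heap: [0-7 ALLOC][8-15 ALLOC][16-25 ALLOC][26-55 FREE]
Op 4: free(b) -> (freed b); heap: [0-7 ALLOC][8-15 FREE][16-25 ALLOC][26-55 FREE]
Op 5: a = realloc(a, 24) -> a = 26; heap: [0-15 FREE][16-25 ALLOC][26-49 ALLOC][50-55 FREE]
Free blocks: [16 6] total_free=22 largest=16 -> 100*(22-16)/22 = 600/22 ≈ 27.273 -> rounds to 27

Answer: 27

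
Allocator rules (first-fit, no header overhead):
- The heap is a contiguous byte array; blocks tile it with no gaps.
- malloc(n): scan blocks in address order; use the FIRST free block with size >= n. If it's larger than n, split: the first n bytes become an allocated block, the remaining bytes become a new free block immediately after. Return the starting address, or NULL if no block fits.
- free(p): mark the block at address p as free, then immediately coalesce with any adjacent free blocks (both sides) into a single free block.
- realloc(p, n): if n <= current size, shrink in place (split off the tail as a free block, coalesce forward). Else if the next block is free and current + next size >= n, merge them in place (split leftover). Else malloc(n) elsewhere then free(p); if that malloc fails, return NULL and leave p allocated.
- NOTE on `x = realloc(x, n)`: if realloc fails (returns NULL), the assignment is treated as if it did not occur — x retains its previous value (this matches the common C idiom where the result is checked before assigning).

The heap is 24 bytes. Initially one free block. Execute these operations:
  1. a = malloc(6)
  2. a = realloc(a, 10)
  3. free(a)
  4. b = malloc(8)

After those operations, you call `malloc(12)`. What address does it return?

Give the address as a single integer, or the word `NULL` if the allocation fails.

Answer: 8

Derivation:
Op 1: a = malloc(6) -> a = 0; heap: [0-5 ALLOC][6-23 FREE]
Op 2: a = realloc(a, 10) -> a = 0; heap: [0-9 ALLOC][10-23 FREE]
Op 3: free(a) -> (freed a); heap: [0-23 FREE]
Op 4: b = malloc(8) -> b = 0; heap: [0-7 ALLOC][8-23 FREE]
malloc(12): first-fit scan over [0-7 ALLOC][8-23 FREE] -> 8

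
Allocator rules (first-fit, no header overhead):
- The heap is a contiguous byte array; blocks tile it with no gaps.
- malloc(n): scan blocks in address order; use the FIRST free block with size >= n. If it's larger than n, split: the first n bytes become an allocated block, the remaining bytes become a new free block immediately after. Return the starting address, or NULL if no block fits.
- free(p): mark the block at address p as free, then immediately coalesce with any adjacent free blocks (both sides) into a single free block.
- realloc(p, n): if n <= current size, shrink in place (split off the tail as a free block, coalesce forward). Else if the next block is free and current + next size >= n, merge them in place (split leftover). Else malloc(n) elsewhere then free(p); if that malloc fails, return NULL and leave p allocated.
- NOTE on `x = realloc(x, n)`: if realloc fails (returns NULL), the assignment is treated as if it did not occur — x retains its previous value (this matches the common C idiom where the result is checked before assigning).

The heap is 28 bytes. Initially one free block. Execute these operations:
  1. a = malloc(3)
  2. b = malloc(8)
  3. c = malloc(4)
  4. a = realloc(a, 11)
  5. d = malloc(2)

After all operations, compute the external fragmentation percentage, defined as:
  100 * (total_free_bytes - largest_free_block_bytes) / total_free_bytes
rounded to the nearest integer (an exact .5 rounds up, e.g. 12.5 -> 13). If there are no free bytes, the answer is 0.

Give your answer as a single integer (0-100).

Op 1: a = malloc(3) -> a = 0; heap: [0-2 ALLOC][3-27 FREE]
Op 2: b = malloc(8) -> b = 3; heap: [0-2 ALLOC][3-10 ALLOC][11-27 FREE]
Op 3: c = malloc(4) -> c = 11; heap: [0-2 ALLOC][3-10 ALLOC][11-14 ALLOC][15-27 FREE]
Op 4: a = realloc(a, 11) -> a = 15; heap: [0-2 FREE][3-10 ALLOC][11-14 ALLOC][15-25 ALLOC][26-27 FREE]
Op 5: d = malloc(2) -> d = 0; heap: [0-1 ALLOC][2-2 FREE][3-10 ALLOC][11-14 ALLOC][15-25 ALLOC][26-27 FREE]
Free blocks: [1 2] total_free=3 largest=2 -> 100*(3-2)/3 = 100/3 ≈ 33.333 -> rounds to 33

Answer: 33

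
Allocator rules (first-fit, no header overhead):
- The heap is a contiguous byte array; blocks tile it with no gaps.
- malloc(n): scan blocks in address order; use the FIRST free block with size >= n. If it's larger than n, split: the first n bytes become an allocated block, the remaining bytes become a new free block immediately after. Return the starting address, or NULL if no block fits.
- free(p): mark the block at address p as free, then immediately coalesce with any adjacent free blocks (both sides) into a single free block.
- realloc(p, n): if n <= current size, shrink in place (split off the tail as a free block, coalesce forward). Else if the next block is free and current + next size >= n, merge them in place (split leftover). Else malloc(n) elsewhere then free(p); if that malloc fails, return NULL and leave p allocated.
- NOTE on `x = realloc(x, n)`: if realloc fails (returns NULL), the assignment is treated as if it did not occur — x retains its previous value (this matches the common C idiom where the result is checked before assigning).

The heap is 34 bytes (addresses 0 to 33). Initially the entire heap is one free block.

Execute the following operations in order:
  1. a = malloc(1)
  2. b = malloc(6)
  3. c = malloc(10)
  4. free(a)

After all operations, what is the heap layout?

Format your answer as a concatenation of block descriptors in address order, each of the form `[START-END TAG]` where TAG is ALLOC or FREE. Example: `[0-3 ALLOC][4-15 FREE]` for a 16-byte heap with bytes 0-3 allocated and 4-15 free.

Answer: [0-0 FREE][1-6 ALLOC][7-16 ALLOC][17-33 FREE]

Derivation:
Op 1: a = malloc(1) -> a = 0; heap: [0-0 ALLOC][1-33 FREE]
Op 2: b = malloc(6) -> b = 1; heap: [0-0 ALLOC][1-6 ALLOC][7-33 FREE]
Op 3: c = malloc(10) -> c = 7; heap: [0-0 ALLOC][1-6 ALLOC][7-16 ALLOC][17-33 FREE]
Op 4: free(a) -> (freed a); heap: [0-0 FREE][1-6 ALLOC][7-16 ALLOC][17-33 FREE]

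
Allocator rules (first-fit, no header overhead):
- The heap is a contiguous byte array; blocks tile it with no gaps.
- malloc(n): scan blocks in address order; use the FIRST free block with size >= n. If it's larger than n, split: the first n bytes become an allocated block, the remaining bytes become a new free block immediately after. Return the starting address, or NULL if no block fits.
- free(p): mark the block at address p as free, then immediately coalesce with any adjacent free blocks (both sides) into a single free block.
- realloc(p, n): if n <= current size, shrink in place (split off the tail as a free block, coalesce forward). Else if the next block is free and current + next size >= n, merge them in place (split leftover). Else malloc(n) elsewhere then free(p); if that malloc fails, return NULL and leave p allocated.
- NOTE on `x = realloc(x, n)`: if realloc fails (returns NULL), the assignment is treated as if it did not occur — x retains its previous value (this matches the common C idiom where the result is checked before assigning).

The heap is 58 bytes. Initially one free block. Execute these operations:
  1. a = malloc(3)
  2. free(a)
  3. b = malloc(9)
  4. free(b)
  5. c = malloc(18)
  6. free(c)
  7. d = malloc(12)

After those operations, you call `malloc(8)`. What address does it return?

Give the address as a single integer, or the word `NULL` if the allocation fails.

Op 1: a = malloc(3) -> a = 0; heap: [0-2 ALLOC][3-57 FREE]
Op 2: free(a) -> (freed a); heap: [0-57 FREE]
Op 3: b = malloc(9) -> b = 0; heap: [0-8 ALLOC][9-57 FREE]
Op 4: free(b) -> (freed b); heap: [0-57 FREE]
Op 5: c = malloc(18) -> c = 0; heap: [0-17 ALLOC][18-57 FREE]
Op 6: free(c) -> (freed c); heap: [0-57 FREE]
Op 7: d = malloc(12) -> d = 0; heap: [0-11 ALLOC][12-57 FREE]
malloc(8): first-fit scan over [0-11 ALLOC][12-57 FREE] -> 12

Answer: 12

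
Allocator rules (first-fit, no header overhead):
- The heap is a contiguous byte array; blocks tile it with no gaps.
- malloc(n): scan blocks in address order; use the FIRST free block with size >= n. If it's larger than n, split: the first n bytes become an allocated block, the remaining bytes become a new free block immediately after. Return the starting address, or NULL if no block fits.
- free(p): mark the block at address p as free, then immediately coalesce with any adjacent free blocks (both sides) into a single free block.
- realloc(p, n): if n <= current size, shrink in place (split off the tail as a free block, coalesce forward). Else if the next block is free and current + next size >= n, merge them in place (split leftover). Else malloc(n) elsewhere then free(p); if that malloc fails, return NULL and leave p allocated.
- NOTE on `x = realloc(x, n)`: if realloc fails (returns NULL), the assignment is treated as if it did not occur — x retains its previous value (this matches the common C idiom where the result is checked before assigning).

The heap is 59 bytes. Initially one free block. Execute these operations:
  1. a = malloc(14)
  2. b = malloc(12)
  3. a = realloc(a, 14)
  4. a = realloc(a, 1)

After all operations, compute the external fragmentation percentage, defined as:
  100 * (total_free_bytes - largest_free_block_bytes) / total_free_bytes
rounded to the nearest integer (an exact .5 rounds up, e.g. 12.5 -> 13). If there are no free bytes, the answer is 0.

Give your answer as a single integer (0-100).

Op 1: a = malloc(14) -> a = 0; heap: [0-13 ALLOC][14-58 FREE]
Op 2: b = malloc(12) -> b = 14; heap: [0-13 ALLOC][14-25 ALLOC][26-58 FREE]
Op 3: a = realloc(a, 14) -> a = 0; heap: [0-13 ALLOC][14-25 ALLOC][26-58 FREE]
Op 4: a = realloc(a, 1) -> a = 0; heap: [0-0 ALLOC][1-13 FREE][14-25 ALLOC][26-58 FREE]
Free blocks: [13 33] total_free=46 largest=33 -> 100*(46-33)/46 = 1300/46 ≈ 28.261 -> rounds to 28

Answer: 28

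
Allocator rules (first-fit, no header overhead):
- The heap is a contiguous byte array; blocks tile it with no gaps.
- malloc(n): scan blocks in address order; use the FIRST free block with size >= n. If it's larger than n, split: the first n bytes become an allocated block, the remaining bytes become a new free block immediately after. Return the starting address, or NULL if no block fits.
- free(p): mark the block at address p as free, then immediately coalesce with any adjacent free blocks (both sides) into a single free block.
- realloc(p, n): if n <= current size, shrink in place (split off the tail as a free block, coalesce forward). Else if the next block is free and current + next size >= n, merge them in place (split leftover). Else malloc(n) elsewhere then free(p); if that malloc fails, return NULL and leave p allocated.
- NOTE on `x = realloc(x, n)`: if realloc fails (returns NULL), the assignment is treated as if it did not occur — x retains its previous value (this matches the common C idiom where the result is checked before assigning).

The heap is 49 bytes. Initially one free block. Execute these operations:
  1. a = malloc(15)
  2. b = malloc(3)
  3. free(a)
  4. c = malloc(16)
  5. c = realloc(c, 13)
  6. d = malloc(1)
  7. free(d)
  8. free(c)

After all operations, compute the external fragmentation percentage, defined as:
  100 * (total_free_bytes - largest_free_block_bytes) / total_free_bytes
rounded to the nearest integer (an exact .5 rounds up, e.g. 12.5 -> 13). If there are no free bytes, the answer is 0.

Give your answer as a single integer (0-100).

Answer: 33

Derivation:
Op 1: a = malloc(15) -> a = 0; heap: [0-14 ALLOC][15-48 FREE]
Op 2: b = malloc(3) -> b = 15; heap: [0-14 ALLOC][15-17 ALLOC][18-48 FREE]
Op 3: free(a) -> (freed a); heap: [0-14 FREE][15-17 ALLOC][18-48 FREE]
Op 4: c = malloc(16) -> c = 18; heap: [0-14 FREE][15-17 ALLOC][18-33 ALLOC][34-48 FREE]
Op 5: c = realloc(c, 13) -> c = 18; heap: [0-14 FREE][15-17 ALLOC][18-30 ALLOC][31-48 FREE]
Op 6: d = malloc(1) -> d = 0; heap: [0-0 ALLOC][1-14 FREE][15-17 ALLOC][18-30 ALLOC][31-48 FREE]
Op 7: free(d) -> (freed d); heap: [0-14 FREE][15-17 ALLOC][18-30 ALLOC][31-48 FREE]
Op 8: free(c) -> (freed c); heap: [0-14 FREE][15-17 ALLOC][18-48 FREE]
Free blocks: [15 31] total_free=46 largest=31 -> 100*(46-31)/46 = 1500/46 ≈ 32.609 -> rounds to 33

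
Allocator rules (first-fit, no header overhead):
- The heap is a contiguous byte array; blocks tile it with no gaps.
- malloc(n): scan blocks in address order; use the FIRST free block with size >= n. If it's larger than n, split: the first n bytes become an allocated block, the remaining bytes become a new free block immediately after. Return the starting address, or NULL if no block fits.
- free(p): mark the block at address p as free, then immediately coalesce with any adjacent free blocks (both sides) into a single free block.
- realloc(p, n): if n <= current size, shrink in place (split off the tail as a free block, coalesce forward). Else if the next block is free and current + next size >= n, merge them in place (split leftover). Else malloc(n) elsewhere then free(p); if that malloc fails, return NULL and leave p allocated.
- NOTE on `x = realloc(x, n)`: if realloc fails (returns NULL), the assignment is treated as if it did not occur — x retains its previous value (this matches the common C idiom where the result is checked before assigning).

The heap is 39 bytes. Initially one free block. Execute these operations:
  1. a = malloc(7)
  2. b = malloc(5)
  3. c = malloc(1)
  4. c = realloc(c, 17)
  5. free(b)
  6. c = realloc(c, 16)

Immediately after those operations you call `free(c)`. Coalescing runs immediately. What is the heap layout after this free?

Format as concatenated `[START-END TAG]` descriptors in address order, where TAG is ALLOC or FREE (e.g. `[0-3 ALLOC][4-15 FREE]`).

Op 1: a = malloc(7) -> a = 0; heap: [0-6 ALLOC][7-38 FREE]
Op 2: b = malloc(5) -> b = 7; heap: [0-6 ALLOC][7-11 ALLOC][12-38 FREE]
Op 3: c = malloc(1) -> c = 12; heap: [0-6 ALLOC][7-11 ALLOC][12-12 ALLOC][13-38 FREE]
Op 4: c = realloc(c, 17) -> c = 12; heap: [0-6 ALLOC][7-11 ALLOC][12-28 ALLOC][29-38 FREE]
Op 5: free(b) -> (freed b); heap: [0-6 ALLOC][7-11 FREE][12-28 ALLOC][29-38 FREE]
Op 6: c = realloc(c, 16) -> c = 12; heap: [0-6 ALLOC][7-11 FREE][12-27 ALLOC][28-38 FREE]
free(c): c = 12 -> block [12-27 ALLOC]; mark free, coalesce with adjacent free neighbors -> [0-6 ALLOC][7-38 FREE]

Answer: [0-6 ALLOC][7-38 FREE]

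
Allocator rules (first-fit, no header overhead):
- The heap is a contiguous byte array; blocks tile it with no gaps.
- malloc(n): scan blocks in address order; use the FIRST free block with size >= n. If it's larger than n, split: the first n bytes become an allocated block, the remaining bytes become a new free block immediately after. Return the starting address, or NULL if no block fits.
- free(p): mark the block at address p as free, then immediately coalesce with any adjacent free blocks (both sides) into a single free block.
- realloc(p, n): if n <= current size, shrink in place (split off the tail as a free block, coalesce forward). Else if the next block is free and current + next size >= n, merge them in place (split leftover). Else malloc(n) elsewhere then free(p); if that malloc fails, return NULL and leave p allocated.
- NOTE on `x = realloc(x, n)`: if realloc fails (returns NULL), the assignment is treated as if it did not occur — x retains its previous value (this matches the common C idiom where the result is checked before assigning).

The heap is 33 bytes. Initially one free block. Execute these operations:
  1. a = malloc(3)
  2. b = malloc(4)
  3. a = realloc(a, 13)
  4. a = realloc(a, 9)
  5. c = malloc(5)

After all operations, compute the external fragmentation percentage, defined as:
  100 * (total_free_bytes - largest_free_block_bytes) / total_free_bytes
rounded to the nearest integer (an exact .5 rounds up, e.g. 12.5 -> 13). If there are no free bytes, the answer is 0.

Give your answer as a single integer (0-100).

Op 1: a = malloc(3) -> a = 0; heap: [0-2 ALLOC][3-32 FREE]
Op 2: b = malloc(4) -> b = 3; heap: [0-2 ALLOC][3-6 ALLOC][7-32 FREE]
Op 3: a = realloc(a, 13) -> a = 7; heap: [0-2 FREE][3-6 ALLOC][7-19 ALLOC][20-32 FREE]
Op 4: a = realloc(a, 9) -> a = 7; heap: [0-2 FREE][3-6 ALLOC][7-15 ALLOC][16-32 FREE]
Op 5: c = malloc(5) -> c = 16; heap: [0-2 FREE][3-6 ALLOC][7-15 ALLOC][16-20 ALLOC][21-32 FREE]
Free blocks: [3 12] total_free=15 largest=12 -> 100*(15-12)/15 = 300/15 = 20

Answer: 20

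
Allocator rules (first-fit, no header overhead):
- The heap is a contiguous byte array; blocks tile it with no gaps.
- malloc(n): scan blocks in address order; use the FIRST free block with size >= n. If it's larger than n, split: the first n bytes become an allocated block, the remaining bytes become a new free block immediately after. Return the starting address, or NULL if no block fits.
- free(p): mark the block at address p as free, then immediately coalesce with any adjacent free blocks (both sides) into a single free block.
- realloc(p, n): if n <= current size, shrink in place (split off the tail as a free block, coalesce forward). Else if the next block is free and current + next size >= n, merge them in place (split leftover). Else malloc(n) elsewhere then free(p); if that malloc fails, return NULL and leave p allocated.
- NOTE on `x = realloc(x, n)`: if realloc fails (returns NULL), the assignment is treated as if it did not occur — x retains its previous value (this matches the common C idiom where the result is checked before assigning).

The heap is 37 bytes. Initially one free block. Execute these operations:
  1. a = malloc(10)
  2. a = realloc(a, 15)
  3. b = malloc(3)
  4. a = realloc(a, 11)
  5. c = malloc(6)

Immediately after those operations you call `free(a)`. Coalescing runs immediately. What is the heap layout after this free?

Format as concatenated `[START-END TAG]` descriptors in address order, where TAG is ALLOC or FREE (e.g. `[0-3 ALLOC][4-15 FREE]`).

Answer: [0-14 FREE][15-17 ALLOC][18-23 ALLOC][24-36 FREE]

Derivation:
Op 1: a = malloc(10) -> a = 0; heap: [0-9 ALLOC][10-36 FREE]
Op 2: a = realloc(a, 15) -> a = 0; heap: [0-14 ALLOC][15-36 FREE]
Op 3: b = malloc(3) -> b = 15; heap: [0-14 ALLOC][15-17 ALLOC][18-36 FREE]
Op 4: a = realloc(a, 11) -> a = 0; heap: [0-10 ALLOC][11-14 FREE][15-17 ALLOC][18-36 FREE]
Op 5: c = malloc(6) -> c = 18; heap: [0-10 ALLOC][11-14 FREE][15-17 ALLOC][18-23 ALLOC][24-36 FREE]
free(a): a = 0 -> block [0-10 ALLOC]; mark free, coalesce with adjacent free neighbors -> [0-14 FREE][15-17 ALLOC][18-23 ALLOC][24-36 FREE]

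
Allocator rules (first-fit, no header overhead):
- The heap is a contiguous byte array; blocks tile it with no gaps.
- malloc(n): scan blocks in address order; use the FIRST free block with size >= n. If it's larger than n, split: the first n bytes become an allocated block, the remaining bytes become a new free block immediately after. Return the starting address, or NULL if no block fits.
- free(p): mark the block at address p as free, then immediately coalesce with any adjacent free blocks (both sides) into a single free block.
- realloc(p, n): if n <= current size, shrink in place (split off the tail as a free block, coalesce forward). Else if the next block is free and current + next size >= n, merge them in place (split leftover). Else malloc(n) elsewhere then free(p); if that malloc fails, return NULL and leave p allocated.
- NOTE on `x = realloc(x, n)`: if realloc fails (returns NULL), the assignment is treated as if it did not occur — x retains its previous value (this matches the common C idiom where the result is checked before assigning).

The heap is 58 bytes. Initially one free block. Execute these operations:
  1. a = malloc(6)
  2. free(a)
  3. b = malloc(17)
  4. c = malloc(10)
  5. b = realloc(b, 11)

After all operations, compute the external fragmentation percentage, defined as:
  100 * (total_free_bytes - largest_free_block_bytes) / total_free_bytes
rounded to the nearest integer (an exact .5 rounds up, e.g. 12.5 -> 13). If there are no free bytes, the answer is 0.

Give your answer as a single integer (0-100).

Op 1: a = malloc(6) -> a = 0; heap: [0-5 ALLOC][6-57 FREE]
Op 2: free(a) -> (freed a); heap: [0-57 FREE]
Op 3: b = malloc(17) -> b = 0; heap: [0-16 ALLOC][17-57 FREE]
Op 4: c = malloc(10) -> c = 17; heap: [0-16 ALLOC][17-26 ALLOC][27-57 FREE]
Op 5: b = realloc(b, 11) -> b = 0; heap: [0-10 ALLOC][11-16 FREE][17-26 ALLOC][27-57 FREE]
Free blocks: [6 31] total_free=37 largest=31 -> 100*(37-31)/37 = 600/37 ≈ 16.216 -> rounds to 16

Answer: 16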